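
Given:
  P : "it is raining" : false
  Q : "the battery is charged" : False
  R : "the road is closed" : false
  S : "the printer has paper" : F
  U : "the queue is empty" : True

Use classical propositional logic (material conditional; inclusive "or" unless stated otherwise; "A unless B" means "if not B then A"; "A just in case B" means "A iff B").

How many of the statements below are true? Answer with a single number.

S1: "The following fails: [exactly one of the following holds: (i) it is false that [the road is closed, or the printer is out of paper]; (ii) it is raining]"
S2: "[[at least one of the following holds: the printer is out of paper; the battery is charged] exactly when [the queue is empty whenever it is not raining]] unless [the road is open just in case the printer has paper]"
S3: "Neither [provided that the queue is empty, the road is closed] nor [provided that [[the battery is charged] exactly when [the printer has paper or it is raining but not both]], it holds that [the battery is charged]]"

S1: Formalization: ~(~(R | ~S) xor P)

~S = ~F = T
R | ~S = F | T = T
~(R | ~S) = ~T = F
~(R | ~S) xor P = F xor F = F
~(~(R | ~S) xor P) = ~F = T
Hence S1 is true.

S2: In symbols: ((~S | Q) <-> (~P -> U)) | (~R <-> S)

~S = ~F = T
~S | Q = T | F = T
~P = ~F = T
~P -> U = T -> T = T
(~S | Q) <-> (~P -> U) = T <-> T = T
~R = ~F = T
~R <-> S = T <-> F = F
((~S | Q) <-> (~P -> U)) | (~R <-> S) = T | F = T
Hence S2 is true.

S3: In symbols: (U -> R) nor ((Q <-> (S xor P)) -> Q)

U -> R = T -> F = F
S xor P = F xor F = F
Q <-> (S xor P) = F <-> F = T
(Q <-> (S xor P)) -> Q = T -> F = F
(U -> R) nor ((Q <-> (S xor P)) -> Q) = F nor F = T
So S3 is true.

True statements: 3 (S1, S2, S3).

3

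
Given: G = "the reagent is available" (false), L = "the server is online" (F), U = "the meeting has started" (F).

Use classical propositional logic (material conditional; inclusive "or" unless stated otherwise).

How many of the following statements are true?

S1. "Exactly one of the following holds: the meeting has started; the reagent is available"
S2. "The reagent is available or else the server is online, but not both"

S1: In symbols: U xor G

U xor G = False xor False = False
So S1 is false.

S2: In symbols: G xor L

G xor L = False xor False = False
Hence S2 is false.

0 of the 2 statements are true (none).

0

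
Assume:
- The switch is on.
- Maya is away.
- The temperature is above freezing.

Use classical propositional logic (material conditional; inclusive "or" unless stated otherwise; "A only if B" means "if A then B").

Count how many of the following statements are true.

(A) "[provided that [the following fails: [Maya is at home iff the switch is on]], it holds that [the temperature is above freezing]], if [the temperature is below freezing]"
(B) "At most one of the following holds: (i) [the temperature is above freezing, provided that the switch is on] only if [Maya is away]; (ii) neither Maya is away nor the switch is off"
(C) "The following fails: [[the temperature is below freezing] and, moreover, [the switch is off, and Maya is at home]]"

Let S = "the temperature is below freezing" (F), K = "Maya is at home" (F), P = "the switch is on" (T).

(A): In symbols: S -> (~(K <-> P) -> ~S)

K <-> P = F <-> T = F
~(K <-> P) = ~F = T
~S = ~F = T
~(K <-> P) -> ~S = T -> T = T
S -> (~(K <-> P) -> ~S) = F -> T = T
So (A) is true.

(B): This is ((P -> ~S) -> ~K) nand (~K nor ~P).

~S = ~F = T
P -> ~S = T -> T = T
~K = ~F = T
(P -> ~S) -> ~K = T -> T = T
~K = ~F = T
~P = ~T = F
~K nor ~P = T nor F = F
((P -> ~S) -> ~K) nand (~K nor ~P) = T nand F = T
So (B) is true.

(C): This is ~(S & (~P & K)).

~P = ~T = F
~P & K = F & F = F
S & (~P & K) = F & F = F
~(S & (~P & K)) = ~F = T
So (C) is true.

Count: 3.

3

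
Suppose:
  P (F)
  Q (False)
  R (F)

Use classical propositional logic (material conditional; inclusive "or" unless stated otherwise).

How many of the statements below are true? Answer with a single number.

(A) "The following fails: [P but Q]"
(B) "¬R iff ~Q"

(A): Formalization: ~(P & Q)

P & Q = F & F = F
~(P & Q) = ~F = T
Thus (A) is true.

(B): This is ~R <-> ~Q.

~R = ~F = T
~Q = ~F = T
~R <-> ~Q = T <-> T = T
So (B) is true.

2 of the 2 statements are true ((A), (B)).

2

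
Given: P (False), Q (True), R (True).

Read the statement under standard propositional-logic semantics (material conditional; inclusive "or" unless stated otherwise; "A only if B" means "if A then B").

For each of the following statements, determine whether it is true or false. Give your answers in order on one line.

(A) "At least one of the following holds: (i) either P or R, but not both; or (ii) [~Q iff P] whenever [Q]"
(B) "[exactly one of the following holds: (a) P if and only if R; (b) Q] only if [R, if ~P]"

(A) True, (B) True

(A): This is (P xor R) | (Q -> (~Q <-> P)).

P xor R = F xor T = T
~Q = ~T = F
~Q <-> P = F <-> F = T
Q -> (~Q <-> P) = T -> T = T
(P xor R) | (Q -> (~Q <-> P)) = T | T = T
Hence (A) is true.

(B): This is ((P <-> R) xor Q) -> (~P -> R).

P <-> R = F <-> T = F
(P <-> R) xor Q = F xor T = T
~P = ~F = T
~P -> R = T -> T = T
((P <-> R) xor Q) -> (~P -> R) = T -> T = T
Hence (B) is true.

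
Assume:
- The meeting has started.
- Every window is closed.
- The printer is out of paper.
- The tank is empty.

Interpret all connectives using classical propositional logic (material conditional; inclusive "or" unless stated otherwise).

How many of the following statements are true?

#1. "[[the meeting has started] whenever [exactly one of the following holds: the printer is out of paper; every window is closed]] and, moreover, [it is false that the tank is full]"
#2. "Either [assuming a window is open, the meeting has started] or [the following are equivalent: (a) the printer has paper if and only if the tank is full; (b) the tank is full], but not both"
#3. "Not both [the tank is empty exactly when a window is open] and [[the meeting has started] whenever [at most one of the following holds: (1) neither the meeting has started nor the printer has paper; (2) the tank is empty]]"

Let R = "the printer has paper" (F), Q = "a window is open" (F), P = "the meeting has started" (T), S = "the tank is full" (F).

#1: This is ((¬R ⊕ ¬Q) → P) ∧ ¬S.

¬R = ¬F = T
¬Q = ¬F = T
¬R ⊕ ¬Q = T ⊕ T = F
(¬R ⊕ ¬Q) → P = F → T = T
¬S = ¬F = T
((¬R ⊕ ¬Q) → P) ∧ ¬S = T ∧ T = T
So #1 is true.

#2: In symbols: (Q → P) ⊕ ((R ↔ S) ↔ S)

Q → P = F → T = T
R ↔ S = F ↔ F = T
(R ↔ S) ↔ S = T ↔ F = F
(Q → P) ⊕ ((R ↔ S) ↔ S) = T ⊕ F = T
Thus #2 is true.

#3: This is (¬S ↔ Q) ↑ (((P ↓ R) ↑ ¬S) → P).

¬S = ¬F = T
¬S ↔ Q = T ↔ F = F
P ↓ R = T ↓ F = F
¬S = ¬F = T
(P ↓ R) ↑ ¬S = F ↑ T = T
((P ↓ R) ↑ ¬S) → P = T → T = T
(¬S ↔ Q) ↑ (((P ↓ R) ↑ ¬S) → P) = F ↑ T = T
Hence #3 is true.

Count: 3.

3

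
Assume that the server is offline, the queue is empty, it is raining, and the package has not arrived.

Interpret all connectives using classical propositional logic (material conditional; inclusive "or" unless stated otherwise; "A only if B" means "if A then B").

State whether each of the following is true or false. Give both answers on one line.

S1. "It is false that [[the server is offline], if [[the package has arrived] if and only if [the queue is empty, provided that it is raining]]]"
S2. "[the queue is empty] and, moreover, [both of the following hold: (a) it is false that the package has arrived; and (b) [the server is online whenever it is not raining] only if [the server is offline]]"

S1 false / S2 true

Let S = "the package has arrived" (False), R = "it is raining" (True), Q = "the queue is empty" (True), P = "the server is online" (False).

S1: This is not ((S iff (R -> Q)) -> not P).

R -> Q = True -> True = True
S iff (R -> Q) = False iff True = False
not P = not False = True
(S iff (R -> Q)) -> not P = False -> True = True
not ((S iff (R -> Q)) -> not P) = not True = False
So S1 is false.

S2: Formalization: Q and (not S and ((not R -> P) -> not P))

not S = not False = True
not R = not True = False
not R -> P = False -> False = True
not P = not False = True
(not R -> P) -> not P = True -> True = True
not S and ((not R -> P) -> not P) = True and True = True
Q and (not S and ((not R -> P) -> not P)) = True and True = True
So S2 is true.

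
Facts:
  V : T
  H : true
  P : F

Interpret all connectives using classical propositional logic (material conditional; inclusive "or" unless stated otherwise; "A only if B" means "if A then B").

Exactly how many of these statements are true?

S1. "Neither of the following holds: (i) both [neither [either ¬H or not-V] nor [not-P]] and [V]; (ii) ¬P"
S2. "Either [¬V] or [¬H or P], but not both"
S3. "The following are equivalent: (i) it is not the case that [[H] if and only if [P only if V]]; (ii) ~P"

S1: Formalization: (((~H | ~V) nor ~P) & V) nor ~P

~H = ~T = F
~V = ~T = F
~H | ~V = F | F = F
~P = ~F = T
(~H | ~V) nor ~P = F nor T = F
((~H | ~V) nor ~P) & V = F & T = F
~P = ~F = T
(((~H | ~V) nor ~P) & V) nor ~P = F nor T = F
Hence S1 is false.

S2: Parsed as ~V xor (~H | P)

~V = ~T = F
~H = ~T = F
~H | P = F | F = F
~V xor (~H | P) = F xor F = F
Hence S2 is false.

S3: In symbols: ~(H <-> (P -> V)) <-> ~P

P -> V = F -> T = T
H <-> (P -> V) = T <-> T = T
~(H <-> (P -> V)) = ~T = F
~P = ~F = T
~(H <-> (P -> V)) <-> ~P = F <-> T = F
Hence S3 is false.

Count: 0.

0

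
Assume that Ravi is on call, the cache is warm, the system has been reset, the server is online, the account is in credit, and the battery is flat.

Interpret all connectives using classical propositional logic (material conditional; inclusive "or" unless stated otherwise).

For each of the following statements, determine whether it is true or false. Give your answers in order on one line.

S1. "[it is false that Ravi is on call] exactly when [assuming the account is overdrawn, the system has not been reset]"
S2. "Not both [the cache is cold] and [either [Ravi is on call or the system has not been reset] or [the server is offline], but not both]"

Let P = "Ravi is on call" (T), U = "the account is overdrawn" (F), R = "the system has been reset" (T), Q = "the cache is warm" (T), S = "the server is online" (T).

S1: In symbols: ¬P ↔ (U → ¬R)

¬P = ¬T = F
¬R = ¬T = F
U → ¬R = F → F = T
¬P ↔ (U → ¬R) = F ↔ T = F
So S1 is false.

S2: Parsed as ¬Q ↑ ((P ∨ ¬R) ⊕ ¬S)

¬Q = ¬T = F
¬R = ¬T = F
P ∨ ¬R = T ∨ F = T
¬S = ¬T = F
(P ∨ ¬R) ⊕ ¬S = T ⊕ F = T
¬Q ↑ ((P ∨ ¬R) ⊕ ¬S) = F ↑ T = T
So S2 is true.

S1 False, S2 True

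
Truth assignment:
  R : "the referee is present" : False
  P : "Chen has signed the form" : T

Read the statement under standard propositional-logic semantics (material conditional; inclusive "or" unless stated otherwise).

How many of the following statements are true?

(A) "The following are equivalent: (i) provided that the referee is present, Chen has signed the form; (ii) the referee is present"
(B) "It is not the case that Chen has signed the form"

0

(A): This is (R → P) ↔ R.

R → P = F → T = T
(R → P) ↔ R = T ↔ F = F
Thus (A) is false.

(B): Formalization: ¬P

¬P = ¬T = F
Thus (B) is false.

0 of the 2 statements are true (none).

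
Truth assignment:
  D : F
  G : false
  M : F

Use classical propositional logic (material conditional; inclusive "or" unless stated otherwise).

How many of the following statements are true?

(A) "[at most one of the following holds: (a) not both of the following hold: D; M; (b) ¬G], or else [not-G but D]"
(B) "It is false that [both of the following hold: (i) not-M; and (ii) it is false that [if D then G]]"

1

(A): In symbols: ((D nand M) nand ~G) | (~G & D)

D nand M = F nand F = T
~G = ~F = T
(D nand M) nand ~G = T nand T = F
~G = ~F = T
~G & D = T & F = F
((D nand M) nand ~G) | (~G & D) = F | F = F
Thus (A) is false.

(B): Parsed as ~(~M & ~(D -> G))

~M = ~F = T
D -> G = F -> F = T
~(D -> G) = ~T = F
~M & ~(D -> G) = T & F = F
~(~M & ~(D -> G)) = ~F = T
So (B) is true.

Count: 1.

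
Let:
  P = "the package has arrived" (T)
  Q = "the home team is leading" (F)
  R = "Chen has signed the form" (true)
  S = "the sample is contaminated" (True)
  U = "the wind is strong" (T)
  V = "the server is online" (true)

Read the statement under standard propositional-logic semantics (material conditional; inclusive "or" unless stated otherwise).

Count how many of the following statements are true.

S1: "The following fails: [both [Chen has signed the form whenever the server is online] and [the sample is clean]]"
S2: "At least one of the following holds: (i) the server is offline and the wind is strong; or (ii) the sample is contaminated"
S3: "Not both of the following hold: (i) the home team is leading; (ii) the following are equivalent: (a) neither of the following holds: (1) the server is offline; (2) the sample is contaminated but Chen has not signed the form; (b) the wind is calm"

S1: This is ~((V -> R) & ~S).

V -> R = T -> T = T
~S = ~T = F
(V -> R) & ~S = T & F = F
~((V -> R) & ~S) = ~F = T
Hence S1 is true.

S2: Formalization: (~V & U) | S

~V = ~T = F
~V & U = F & T = F
(~V & U) | S = F | T = T
Thus S2 is true.

S3: Parsed as Q nand ((~V nor (S & ~R)) <-> ~U)

~V = ~T = F
~R = ~T = F
S & ~R = T & F = F
~V nor (S & ~R) = F nor F = T
~U = ~T = F
(~V nor (S & ~R)) <-> ~U = T <-> F = F
Q nand ((~V nor (S & ~R)) <-> ~U) = F nand F = T
Hence S3 is true.

Count: 3.

3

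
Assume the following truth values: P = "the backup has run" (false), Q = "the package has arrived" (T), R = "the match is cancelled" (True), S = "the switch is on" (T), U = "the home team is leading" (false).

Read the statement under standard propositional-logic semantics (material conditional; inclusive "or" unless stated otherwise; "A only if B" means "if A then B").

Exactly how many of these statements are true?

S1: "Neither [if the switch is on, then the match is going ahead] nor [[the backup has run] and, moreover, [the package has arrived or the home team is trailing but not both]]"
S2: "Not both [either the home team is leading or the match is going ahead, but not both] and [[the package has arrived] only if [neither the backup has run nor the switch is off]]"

S1: This is (S → ¬R) ↓ (P ∧ (Q ⊕ ¬U)).

¬R = ¬T = F
S → ¬R = T → F = F
¬U = ¬F = T
Q ⊕ ¬U = T ⊕ T = F
P ∧ (Q ⊕ ¬U) = F ∧ F = F
(S → ¬R) ↓ (P ∧ (Q ⊕ ¬U)) = F ↓ F = T
Hence S1 is true.

S2: In symbols: (U ⊕ ¬R) ↑ (Q → (P ↓ ¬S))

¬R = ¬T = F
U ⊕ ¬R = F ⊕ F = F
¬S = ¬T = F
P ↓ ¬S = F ↓ F = T
Q → (P ↓ ¬S) = T → T = T
(U ⊕ ¬R) ↑ (Q → (P ↓ ¬S)) = F ↑ T = T
Hence S2 is true.

2 of the 2 statements are true (S1, S2).

2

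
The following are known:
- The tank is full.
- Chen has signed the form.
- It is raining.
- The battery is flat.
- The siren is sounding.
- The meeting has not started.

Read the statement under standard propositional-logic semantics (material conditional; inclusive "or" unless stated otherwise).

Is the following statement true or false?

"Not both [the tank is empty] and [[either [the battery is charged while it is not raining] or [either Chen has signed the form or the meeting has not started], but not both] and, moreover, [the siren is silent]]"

Let P = "the tank is full" (T), S = "the battery is charged" (F), R = "it is raining" (T), Q = "Chen has signed the form" (T), V = "the meeting has started" (F), U = "the siren is sounding" (T).
Formalization: ~P nand (((S & ~R) xor (Q | ~V)) & ~U)

~P = ~T = F
~R = ~T = F
S & ~R = F & F = F
~V = ~F = T
Q | ~V = T | T = T
(S & ~R) xor (Q | ~V) = F xor T = T
~U = ~T = F
((S & ~R) xor (Q | ~V)) & ~U = T & F = F
~P nand (((S & ~R) xor (Q | ~V)) & ~U) = F nand F = T

True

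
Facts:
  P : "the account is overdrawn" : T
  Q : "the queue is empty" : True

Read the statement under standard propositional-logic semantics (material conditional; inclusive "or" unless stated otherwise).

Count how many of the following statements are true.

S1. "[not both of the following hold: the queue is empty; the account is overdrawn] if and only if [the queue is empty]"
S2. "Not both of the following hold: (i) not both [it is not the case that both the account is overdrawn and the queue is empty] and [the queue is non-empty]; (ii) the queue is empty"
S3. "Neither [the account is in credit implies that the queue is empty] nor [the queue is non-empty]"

0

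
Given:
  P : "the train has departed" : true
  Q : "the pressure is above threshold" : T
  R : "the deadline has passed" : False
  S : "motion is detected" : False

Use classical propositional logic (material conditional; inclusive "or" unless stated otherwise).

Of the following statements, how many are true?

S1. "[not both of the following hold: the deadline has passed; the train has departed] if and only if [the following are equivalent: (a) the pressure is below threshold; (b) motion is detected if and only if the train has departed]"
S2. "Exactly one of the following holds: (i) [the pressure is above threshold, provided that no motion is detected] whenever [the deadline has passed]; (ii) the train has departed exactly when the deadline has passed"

2

S1: This is (R nand P) iff (not Q iff (S iff P)).

R nand P = False nand True = True
not Q = not True = False
S iff P = False iff True = False
not Q iff (S iff P) = False iff False = True
(R nand P) iff (not Q iff (S iff P)) = True iff True = True
Hence S1 is true.

S2: Parsed as (R -> (not S -> Q)) xor (P iff R)

not S = not False = True
not S -> Q = True -> True = True
R -> (not S -> Q) = False -> True = True
P iff R = True iff False = False
(R -> (not S -> Q)) xor (P iff R) = True xor False = True
Hence S2 is true.

2 of the 2 statements are true.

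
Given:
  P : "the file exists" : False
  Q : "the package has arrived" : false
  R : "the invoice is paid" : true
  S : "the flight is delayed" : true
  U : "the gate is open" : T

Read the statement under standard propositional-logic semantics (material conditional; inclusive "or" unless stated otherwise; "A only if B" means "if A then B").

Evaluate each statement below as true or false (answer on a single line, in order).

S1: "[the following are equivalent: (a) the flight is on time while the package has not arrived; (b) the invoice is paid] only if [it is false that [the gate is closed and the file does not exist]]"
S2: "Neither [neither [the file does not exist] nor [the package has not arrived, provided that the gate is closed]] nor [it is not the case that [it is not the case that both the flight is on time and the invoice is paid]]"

S1: In symbols: ((¬S ∧ ¬Q) ↔ R) → ¬(¬U ∧ ¬P)

¬S = ¬T = F
¬Q = ¬F = T
¬S ∧ ¬Q = F ∧ T = F
(¬S ∧ ¬Q) ↔ R = F ↔ T = F
¬U = ¬T = F
¬P = ¬F = T
¬U ∧ ¬P = F ∧ T = F
¬(¬U ∧ ¬P) = ¬F = T
((¬S ∧ ¬Q) ↔ R) → ¬(¬U ∧ ¬P) = F → T = T
Thus S1 is true.

S2: Formalization: (¬P ↓ (¬U → ¬Q)) ↓ ¬(¬S ↑ R)

¬P = ¬F = T
¬U = ¬T = F
¬Q = ¬F = T
¬U → ¬Q = F → T = T
¬P ↓ (¬U → ¬Q) = T ↓ T = F
¬S = ¬T = F
¬S ↑ R = F ↑ T = T
¬(¬S ↑ R) = ¬T = F
(¬P ↓ (¬U → ¬Q)) ↓ ¬(¬S ↑ R) = F ↓ F = T
So S2 is true.

S1 true, S2 true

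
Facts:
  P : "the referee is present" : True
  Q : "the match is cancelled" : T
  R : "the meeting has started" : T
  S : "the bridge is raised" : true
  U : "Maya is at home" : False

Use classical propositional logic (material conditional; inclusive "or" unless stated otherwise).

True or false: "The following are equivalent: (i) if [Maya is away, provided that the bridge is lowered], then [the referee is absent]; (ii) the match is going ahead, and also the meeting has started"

Values: S=True, U=False, P=True, Q=True, R=True.
Parsed as ((not S -> not U) -> not P) iff (not Q and R)

not S = not True = False
not U = not False = True
not S -> not U = False -> True = True
not P = not True = False
(not S -> not U) -> not P = True -> False = False
not Q = not True = False
not Q and R = False and True = False
((not S -> not U) -> not P) iff (not Q and R) = False iff False = True

The statement is true.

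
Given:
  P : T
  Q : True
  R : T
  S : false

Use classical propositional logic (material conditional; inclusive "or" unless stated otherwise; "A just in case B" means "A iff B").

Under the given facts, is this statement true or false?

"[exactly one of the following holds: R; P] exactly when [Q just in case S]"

True.

In symbols: (R ⊕ P) ↔ (Q ↔ S)

R ⊕ P = T ⊕ T = F
Q ↔ S = T ↔ F = F
(R ⊕ P) ↔ (Q ↔ S) = F ↔ F = T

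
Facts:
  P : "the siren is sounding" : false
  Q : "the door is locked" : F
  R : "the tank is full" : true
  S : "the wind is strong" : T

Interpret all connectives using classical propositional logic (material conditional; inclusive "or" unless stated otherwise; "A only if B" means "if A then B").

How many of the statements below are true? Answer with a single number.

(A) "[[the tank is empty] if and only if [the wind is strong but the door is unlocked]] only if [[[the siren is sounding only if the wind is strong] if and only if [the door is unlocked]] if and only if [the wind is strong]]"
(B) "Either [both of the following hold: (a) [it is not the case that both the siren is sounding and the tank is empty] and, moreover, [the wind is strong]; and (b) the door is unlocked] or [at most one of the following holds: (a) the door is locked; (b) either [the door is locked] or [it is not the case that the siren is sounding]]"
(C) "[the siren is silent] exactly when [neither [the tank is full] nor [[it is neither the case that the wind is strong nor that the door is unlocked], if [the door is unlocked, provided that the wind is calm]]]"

2

(A): This is (¬R ↔ (S ∧ ¬Q)) → (((P → S) ↔ ¬Q) ↔ S).

¬R = ¬T = F
¬Q = ¬F = T
S ∧ ¬Q = T ∧ T = T
¬R ↔ (S ∧ ¬Q) = F ↔ T = F
P → S = F → T = T
¬Q = ¬F = T
(P → S) ↔ ¬Q = T ↔ T = T
((P → S) ↔ ¬Q) ↔ S = T ↔ T = T
(¬R ↔ (S ∧ ¬Q)) → (((P → S) ↔ ¬Q) ↔ S) = F → T = T
So (A) is true.

(B): In symbols: (((P ↑ ¬R) ∧ S) ∧ ¬Q) ∨ (Q ↑ (Q ∨ ¬P))

¬R = ¬T = F
P ↑ ¬R = F ↑ F = T
(P ↑ ¬R) ∧ S = T ∧ T = T
¬Q = ¬F = T
((P ↑ ¬R) ∧ S) ∧ ¬Q = T ∧ T = T
¬P = ¬F = T
Q ∨ ¬P = F ∨ T = T
Q ↑ (Q ∨ ¬P) = F ↑ T = T
(((P ↑ ¬R) ∧ S) ∧ ¬Q) ∨ (Q ↑ (Q ∨ ¬P)) = T ∨ T = T
Thus (B) is true.

(C): This is ¬P ↔ (R ↓ ((¬S → ¬Q) → (S ↓ ¬Q))).

¬P = ¬F = T
¬S = ¬T = F
¬Q = ¬F = T
¬S → ¬Q = F → T = T
¬Q = ¬F = T
S ↓ ¬Q = T ↓ T = F
(¬S → ¬Q) → (S ↓ ¬Q) = T → F = F
R ↓ ((¬S → ¬Q) → (S ↓ ¬Q)) = T ↓ F = F
¬P ↔ (R ↓ ((¬S → ¬Q) → (S ↓ ¬Q))) = T ↔ F = F
So (C) is false.

True statements: 2.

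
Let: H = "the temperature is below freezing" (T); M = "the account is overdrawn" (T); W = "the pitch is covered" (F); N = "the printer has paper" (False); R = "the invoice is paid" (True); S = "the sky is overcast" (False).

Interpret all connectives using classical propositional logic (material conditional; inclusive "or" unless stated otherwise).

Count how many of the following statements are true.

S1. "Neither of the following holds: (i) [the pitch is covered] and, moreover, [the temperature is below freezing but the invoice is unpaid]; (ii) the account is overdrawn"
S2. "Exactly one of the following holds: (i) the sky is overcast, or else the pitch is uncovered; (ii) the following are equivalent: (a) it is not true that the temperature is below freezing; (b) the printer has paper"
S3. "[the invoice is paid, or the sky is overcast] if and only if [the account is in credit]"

0

S1: Formalization: (W and (H and not R)) nor M

not R = not True = False
H and not R = True and False = False
W and (H and not R) = False and False = False
(W and (H and not R)) nor M = False nor True = False
Thus S1 is false.

S2: This is (S or not W) xor (not H iff N).

not W = not False = True
S or not W = False or True = True
not H = not True = False
not H iff N = False iff False = True
(S or not W) xor (not H iff N) = True xor True = False
Thus S2 is false.

S3: In symbols: (R or S) iff not M

R or S = True or False = True
not M = not True = False
(R or S) iff not M = True iff False = False
Hence S3 is false.

True statements: 0 (none).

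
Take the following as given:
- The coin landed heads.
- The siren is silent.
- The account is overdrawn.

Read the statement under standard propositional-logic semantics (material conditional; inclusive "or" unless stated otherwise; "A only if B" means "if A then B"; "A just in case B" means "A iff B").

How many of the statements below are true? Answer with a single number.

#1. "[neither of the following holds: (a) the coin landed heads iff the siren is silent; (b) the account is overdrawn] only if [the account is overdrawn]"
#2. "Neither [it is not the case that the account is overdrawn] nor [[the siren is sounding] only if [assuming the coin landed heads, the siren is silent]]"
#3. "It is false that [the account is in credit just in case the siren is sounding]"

1

Let P = "the coin landed heads" (T), Q = "the siren is sounding" (F), R = "the account is overdrawn" (T).

#1: This is ((P ↔ ¬Q) ↓ R) → R.

¬Q = ¬F = T
P ↔ ¬Q = T ↔ T = T
(P ↔ ¬Q) ↓ R = T ↓ T = F
((P ↔ ¬Q) ↓ R) → R = F → T = T
So #1 is true.

#2: In symbols: ¬R ↓ (Q → (P → ¬Q))

¬R = ¬T = F
¬Q = ¬F = T
P → ¬Q = T → T = T
Q → (P → ¬Q) = F → T = T
¬R ↓ (Q → (P → ¬Q)) = F ↓ T = F
So #2 is false.

#3: Parsed as ¬(¬R ↔ Q)

¬R = ¬T = F
¬R ↔ Q = F ↔ F = T
¬(¬R ↔ Q) = ¬T = F
Thus #3 is false.

True statements: 1.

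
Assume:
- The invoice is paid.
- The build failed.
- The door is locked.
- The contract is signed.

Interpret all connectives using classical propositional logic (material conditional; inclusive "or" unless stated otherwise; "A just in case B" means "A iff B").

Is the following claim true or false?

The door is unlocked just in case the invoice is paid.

False.

Let H = "the door is locked" (True), N = "the invoice is paid" (True).
This is not H iff N.

not H = not True = False
not H iff N = False iff True = False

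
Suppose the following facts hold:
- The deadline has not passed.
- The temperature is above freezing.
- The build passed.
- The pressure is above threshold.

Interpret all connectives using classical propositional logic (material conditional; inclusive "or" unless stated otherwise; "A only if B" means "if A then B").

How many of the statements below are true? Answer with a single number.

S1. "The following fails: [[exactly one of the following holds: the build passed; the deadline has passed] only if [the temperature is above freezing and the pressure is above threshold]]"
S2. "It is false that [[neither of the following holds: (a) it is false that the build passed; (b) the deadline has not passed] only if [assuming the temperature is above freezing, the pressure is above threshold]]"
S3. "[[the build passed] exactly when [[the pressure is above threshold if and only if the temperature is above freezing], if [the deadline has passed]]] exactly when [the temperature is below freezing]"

0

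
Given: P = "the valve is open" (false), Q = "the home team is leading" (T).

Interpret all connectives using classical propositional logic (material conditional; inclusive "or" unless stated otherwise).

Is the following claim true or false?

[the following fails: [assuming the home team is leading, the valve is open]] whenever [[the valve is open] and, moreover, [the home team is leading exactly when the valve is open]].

True

Values: P=F, Q=T.
Formalization: (P & (Q <-> P)) -> ~(Q -> P)

Q <-> P = T <-> F = F
P & (Q <-> P) = F & F = F
Q -> P = T -> F = F
~(Q -> P) = ~F = T
(P & (Q <-> P)) -> ~(Q -> P) = F -> T = T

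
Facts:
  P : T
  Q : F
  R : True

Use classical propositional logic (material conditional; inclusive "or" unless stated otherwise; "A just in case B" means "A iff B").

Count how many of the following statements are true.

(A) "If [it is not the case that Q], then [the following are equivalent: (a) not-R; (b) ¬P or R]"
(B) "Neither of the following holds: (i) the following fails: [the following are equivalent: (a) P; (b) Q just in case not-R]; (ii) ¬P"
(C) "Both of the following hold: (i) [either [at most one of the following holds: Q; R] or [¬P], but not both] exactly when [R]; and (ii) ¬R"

1

(A): Formalization: not Q -> (not R iff (not P or R))

not Q = not False = True
not R = not True = False
not P = not True = False
not P or R = False or True = True
not R iff (not P or R) = False iff True = False
not Q -> (not R iff (not P or R)) = True -> False = False
Thus (A) is false.

(B): Formalization: not (P iff (Q iff not R)) nor not P

not R = not True = False
Q iff not R = False iff False = True
P iff (Q iff not R) = True iff True = True
not (P iff (Q iff not R)) = not True = False
not P = not True = False
not (P iff (Q iff not R)) nor not P = False nor False = True
Thus (B) is true.

(C): In symbols: (((Q nand R) xor not P) iff R) and not R

Q nand R = False nand True = True
not P = not True = False
(Q nand R) xor not P = True xor False = True
((Q nand R) xor not P) iff R = True iff True = True
not R = not True = False
(((Q nand R) xor not P) iff R) and not R = True and False = False
So (C) is false.

1 of the 3 statements is true.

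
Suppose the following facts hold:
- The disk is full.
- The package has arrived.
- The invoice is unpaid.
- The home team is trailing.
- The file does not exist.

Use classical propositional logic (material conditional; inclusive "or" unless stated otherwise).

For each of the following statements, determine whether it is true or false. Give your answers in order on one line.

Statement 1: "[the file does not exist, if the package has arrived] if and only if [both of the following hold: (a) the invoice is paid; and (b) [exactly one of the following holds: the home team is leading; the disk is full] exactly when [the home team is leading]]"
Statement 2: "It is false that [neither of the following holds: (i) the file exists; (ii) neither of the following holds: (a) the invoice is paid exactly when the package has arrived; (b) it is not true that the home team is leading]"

Statement 1 F, Statement 2 F

Let Q = "the package has arrived" (T), U = "the file exists" (F), R = "the invoice is paid" (F), S = "the home team is leading" (F), P = "the disk is full" (T).

Statement 1: Formalization: (Q → ¬U) ↔ (R ∧ ((S ⊕ P) ↔ S))

¬U = ¬F = T
Q → ¬U = T → T = T
S ⊕ P = F ⊕ T = T
(S ⊕ P) ↔ S = T ↔ F = F
R ∧ ((S ⊕ P) ↔ S) = F ∧ F = F
(Q → ¬U) ↔ (R ∧ ((S ⊕ P) ↔ S)) = T ↔ F = F
So Statement 1 is false.

Statement 2: Formalization: ¬(U ↓ ((R ↔ Q) ↓ ¬S))

R ↔ Q = F ↔ T = F
¬S = ¬F = T
(R ↔ Q) ↓ ¬S = F ↓ T = F
U ↓ ((R ↔ Q) ↓ ¬S) = F ↓ F = T
¬(U ↓ ((R ↔ Q) ↓ ¬S)) = ¬T = F
So Statement 2 is false.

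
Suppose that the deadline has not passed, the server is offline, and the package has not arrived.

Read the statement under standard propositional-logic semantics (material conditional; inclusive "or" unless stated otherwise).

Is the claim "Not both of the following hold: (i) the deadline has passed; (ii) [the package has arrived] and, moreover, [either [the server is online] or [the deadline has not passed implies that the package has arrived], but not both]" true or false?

Let P = "the deadline has passed" (F), R = "the package has arrived" (F), Q = "the server is online" (F).
Parsed as P ↑ (R ∧ (Q ⊕ (¬P → R)))

¬P = ¬F = T
¬P → R = T → F = F
Q ⊕ (¬P → R) = F ⊕ F = F
R ∧ (Q ⊕ (¬P → R)) = F ∧ F = F
P ↑ (R ∧ (Q ⊕ (¬P → R))) = F ↑ F = T

The statement is true.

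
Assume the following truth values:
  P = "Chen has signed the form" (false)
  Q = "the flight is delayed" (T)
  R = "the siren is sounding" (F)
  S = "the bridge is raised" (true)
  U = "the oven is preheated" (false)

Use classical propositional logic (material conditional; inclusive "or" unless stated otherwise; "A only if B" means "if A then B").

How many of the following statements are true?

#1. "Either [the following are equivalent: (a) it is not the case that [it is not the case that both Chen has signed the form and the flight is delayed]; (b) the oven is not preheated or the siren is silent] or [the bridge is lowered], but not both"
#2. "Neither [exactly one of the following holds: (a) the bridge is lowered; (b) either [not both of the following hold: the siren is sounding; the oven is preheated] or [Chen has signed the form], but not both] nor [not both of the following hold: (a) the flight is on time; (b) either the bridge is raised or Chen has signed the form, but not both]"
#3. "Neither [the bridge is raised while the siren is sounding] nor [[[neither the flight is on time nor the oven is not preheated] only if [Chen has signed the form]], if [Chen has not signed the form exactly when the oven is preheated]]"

0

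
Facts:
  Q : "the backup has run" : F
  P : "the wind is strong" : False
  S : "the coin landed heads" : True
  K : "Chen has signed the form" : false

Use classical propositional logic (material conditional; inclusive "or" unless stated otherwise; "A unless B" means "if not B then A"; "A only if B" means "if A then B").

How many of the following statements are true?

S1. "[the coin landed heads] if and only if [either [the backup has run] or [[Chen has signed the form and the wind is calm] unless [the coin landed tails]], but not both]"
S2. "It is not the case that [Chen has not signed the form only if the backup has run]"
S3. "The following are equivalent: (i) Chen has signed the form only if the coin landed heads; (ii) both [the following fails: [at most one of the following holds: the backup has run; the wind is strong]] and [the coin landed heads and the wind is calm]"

1

S1: Formalization: S iff (Q xor ((K and not P) or not S))

not P = not False = True
K and not P = False and True = False
not S = not True = False
(K and not P) or not S = False or False = False
Q xor ((K and not P) or not S) = False xor False = False
S iff (Q xor ((K and not P) or not S)) = True iff False = False
Thus S1 is false.

S2: Parsed as not (not K -> Q)

not K = not False = True
not K -> Q = True -> False = False
not (not K -> Q) = not False = True
Thus S2 is true.

S3: Formalization: (K -> S) iff (not (Q nand P) and (S and not P))

K -> S = False -> True = True
Q nand P = False nand False = True
not (Q nand P) = not True = False
not P = not False = True
S and not P = True and True = True
not (Q nand P) and (S and not P) = False and True = False
(K -> S) iff (not (Q nand P) and (S and not P)) = True iff False = False
Thus S3 is false.

1 of the 3 statements is true (S2).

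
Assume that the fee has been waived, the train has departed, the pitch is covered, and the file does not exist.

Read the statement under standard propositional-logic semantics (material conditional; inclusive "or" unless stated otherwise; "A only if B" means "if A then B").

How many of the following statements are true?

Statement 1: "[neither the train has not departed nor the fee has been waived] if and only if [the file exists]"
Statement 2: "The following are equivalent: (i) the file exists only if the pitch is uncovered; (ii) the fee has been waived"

Let G = "the train has departed" (T), S = "the fee has been waived" (T), H = "the file exists" (F), M = "the pitch is covered" (T).

Statement 1: Formalization: (~G nor S) <-> H

~G = ~T = F
~G nor S = F nor T = F
(~G nor S) <-> H = F <-> F = T
Thus Statement 1 is true.

Statement 2: Parsed as (H -> ~M) <-> S

~M = ~T = F
H -> ~M = F -> F = T
(H -> ~M) <-> S = T <-> T = T
Hence Statement 2 is true.

2 of the 2 statements are true.

2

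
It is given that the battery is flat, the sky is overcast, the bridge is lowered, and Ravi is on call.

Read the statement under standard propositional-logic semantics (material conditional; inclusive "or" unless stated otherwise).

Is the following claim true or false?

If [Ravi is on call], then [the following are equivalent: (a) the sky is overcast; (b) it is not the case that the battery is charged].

True.

Let V = "Ravi is on call" (T), U = "the sky is overcast" (T), P = "the battery is charged" (F).
This is V → (U ↔ ¬P).

¬P = ¬F = T
U ↔ ¬P = T ↔ T = T
V → (U ↔ ¬P) = T → T = T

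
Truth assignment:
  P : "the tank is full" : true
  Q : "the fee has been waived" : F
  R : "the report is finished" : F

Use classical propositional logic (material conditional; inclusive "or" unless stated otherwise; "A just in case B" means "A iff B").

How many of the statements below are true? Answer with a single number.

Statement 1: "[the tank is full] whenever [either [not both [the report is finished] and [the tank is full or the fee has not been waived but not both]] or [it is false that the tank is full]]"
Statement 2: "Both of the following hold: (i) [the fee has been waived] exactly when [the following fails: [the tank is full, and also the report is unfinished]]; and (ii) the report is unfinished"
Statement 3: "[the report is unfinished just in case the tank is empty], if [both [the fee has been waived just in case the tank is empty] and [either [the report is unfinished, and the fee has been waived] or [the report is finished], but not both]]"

3

Statement 1: This is ((R nand (P xor ~Q)) | ~P) -> P.

~Q = ~F = T
P xor ~Q = T xor T = F
R nand (P xor ~Q) = F nand F = T
~P = ~T = F
(R nand (P xor ~Q)) | ~P = T | F = T
((R nand (P xor ~Q)) | ~P) -> P = T -> T = T
Thus Statement 1 is true.

Statement 2: This is (Q <-> ~(P & ~R)) & ~R.

~R = ~F = T
P & ~R = T & T = T
~(P & ~R) = ~T = F
Q <-> ~(P & ~R) = F <-> F = T
~R = ~F = T
(Q <-> ~(P & ~R)) & ~R = T & T = T
Thus Statement 2 is true.

Statement 3: Formalization: ((Q <-> ~P) & ((~R & Q) xor R)) -> (~R <-> ~P)

~P = ~T = F
Q <-> ~P = F <-> F = T
~R = ~F = T
~R & Q = T & F = F
(~R & Q) xor R = F xor F = F
(Q <-> ~P) & ((~R & Q) xor R) = T & F = F
~R = ~F = T
~P = ~T = F
~R <-> ~P = T <-> F = F
((Q <-> ~P) & ((~R & Q) xor R)) -> (~R <-> ~P) = F -> F = T
So Statement 3 is true.

3 of the 3 statements are true.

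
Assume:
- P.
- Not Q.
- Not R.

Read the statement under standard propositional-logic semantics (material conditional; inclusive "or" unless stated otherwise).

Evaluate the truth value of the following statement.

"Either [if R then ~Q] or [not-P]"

True.

Formalization: (R -> not Q) or not P

not Q = not False = True
R -> not Q = False -> True = True
not P = not True = False
(R -> not Q) or not P = True or False = True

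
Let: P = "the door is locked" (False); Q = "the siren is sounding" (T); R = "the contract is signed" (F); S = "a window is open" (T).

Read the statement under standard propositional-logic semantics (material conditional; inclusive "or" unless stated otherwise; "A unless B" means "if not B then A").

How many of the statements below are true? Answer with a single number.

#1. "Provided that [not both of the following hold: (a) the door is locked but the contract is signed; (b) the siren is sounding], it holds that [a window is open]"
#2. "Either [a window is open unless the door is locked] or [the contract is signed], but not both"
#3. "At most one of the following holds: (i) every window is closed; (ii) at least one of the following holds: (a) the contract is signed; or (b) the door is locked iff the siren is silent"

3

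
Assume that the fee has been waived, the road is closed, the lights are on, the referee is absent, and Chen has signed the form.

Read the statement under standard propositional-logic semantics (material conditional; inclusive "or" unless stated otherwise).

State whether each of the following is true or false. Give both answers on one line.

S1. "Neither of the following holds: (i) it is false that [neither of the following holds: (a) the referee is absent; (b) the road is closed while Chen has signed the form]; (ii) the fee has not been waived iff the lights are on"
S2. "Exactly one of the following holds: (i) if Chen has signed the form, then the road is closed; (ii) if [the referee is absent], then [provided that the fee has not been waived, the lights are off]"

S1 false; S2 false

Let V = "the referee is present" (F), Q = "the road is closed" (T), H = "Chen has signed the form" (T), D = "the fee has been waived" (T), W = "the lights are on" (T).

S1: In symbols: ~(~V nor (Q & H)) nor (~D <-> W)

~V = ~F = T
Q & H = T & T = T
~V nor (Q & H) = T nor T = F
~(~V nor (Q & H)) = ~F = T
~D = ~T = F
~D <-> W = F <-> T = F
~(~V nor (Q & H)) nor (~D <-> W) = T nor F = F
Thus S1 is false.

S2: Formalization: (H -> Q) xor (~V -> (~D -> ~W))

H -> Q = T -> T = T
~V = ~F = T
~D = ~T = F
~W = ~T = F
~D -> ~W = F -> F = T
~V -> (~D -> ~W) = T -> T = T
(H -> Q) xor (~V -> (~D -> ~W)) = T xor T = F
So S2 is false.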